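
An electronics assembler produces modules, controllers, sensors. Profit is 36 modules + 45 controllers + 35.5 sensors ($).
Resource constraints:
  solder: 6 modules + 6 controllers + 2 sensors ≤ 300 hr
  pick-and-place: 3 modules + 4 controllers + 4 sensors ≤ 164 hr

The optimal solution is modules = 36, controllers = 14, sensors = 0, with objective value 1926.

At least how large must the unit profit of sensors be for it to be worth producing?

39

Check each constraint at x*: solder 300/300 (tight); pick-and-place 164/164 (tight).
The binding rows give the dual system: 6·y_solder + 3·y_pick-and-place = 36 and 6·y_solder + 4·y_pick-and-place = 45.
This yields shadow prices y_solder = 1.5, y_pick-and-place = 9.
sensors enters the basis when its profit ≥ yᵀa₃ = 1.5·2 + 9·4 = 39.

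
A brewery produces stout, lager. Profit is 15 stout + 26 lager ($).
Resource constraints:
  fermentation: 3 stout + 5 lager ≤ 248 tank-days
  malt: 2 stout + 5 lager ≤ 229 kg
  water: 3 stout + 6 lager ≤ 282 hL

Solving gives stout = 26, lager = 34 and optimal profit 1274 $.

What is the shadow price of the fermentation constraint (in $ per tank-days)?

At the optimum: fermentation uses 248 of 248 (binding); malt uses 222 of 229 (slack = 7); water uses 282 of 282 (binding).
Slack constraints have shadow price 0 (complementary slackness).
Dual feasibility on the basic columns requires 3·y_fermentation + 3·y_water = 15, 5·y_fermentation + 6·y_water = 26.
→ y_fermentation = 4 and y_water = 1.
Shadow price of fermentation = 4.

4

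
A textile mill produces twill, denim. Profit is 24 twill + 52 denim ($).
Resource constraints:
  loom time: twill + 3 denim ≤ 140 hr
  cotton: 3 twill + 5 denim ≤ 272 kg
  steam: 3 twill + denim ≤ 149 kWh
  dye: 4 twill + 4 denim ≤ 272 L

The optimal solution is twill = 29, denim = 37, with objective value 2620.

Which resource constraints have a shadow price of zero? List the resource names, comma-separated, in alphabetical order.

loom time: 140/140 (binding)
cotton: 272/272 (binding)
steam: 124/149 (slack 25)
dye: 264/272 (slack 8)
By complementary slackness, a constraint with positive slack has shadow price 0 → dye, steam.

dye, steam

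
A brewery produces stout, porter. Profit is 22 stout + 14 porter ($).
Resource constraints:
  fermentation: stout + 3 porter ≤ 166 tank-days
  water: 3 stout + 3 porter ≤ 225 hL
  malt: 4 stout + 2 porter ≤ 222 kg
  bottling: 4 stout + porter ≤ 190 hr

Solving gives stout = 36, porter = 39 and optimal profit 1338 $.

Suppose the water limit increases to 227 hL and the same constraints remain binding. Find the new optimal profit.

1342

Check each constraint at x*: fermentation 153/166 (slack 13); water 225/225 (tight); malt 222/222 (tight); bottling 183/190 (slack 7).
Slack constraints have shadow price 0 (complementary slackness).
The binding rows give the dual system: 3·y_water + 4·y_malt = 22 and 3·y_water + 2·y_malt = 14.
→ y_water = 2 and y_malt = 4.
Δz = y_water·Δb = 2 × (2) = 4, so new z* = 1338 + 4 = 1342.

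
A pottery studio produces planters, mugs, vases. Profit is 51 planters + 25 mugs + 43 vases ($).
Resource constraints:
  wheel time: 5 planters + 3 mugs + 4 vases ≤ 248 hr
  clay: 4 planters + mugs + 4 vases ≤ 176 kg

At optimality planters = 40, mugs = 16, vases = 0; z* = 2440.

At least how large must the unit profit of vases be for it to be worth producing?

Check each constraint at x*: wheel time 248/248 (tight); clay 176/176 (tight).
Dual feasibility on the basic columns requires 5·y_wheel time + 4·y_clay = 51, 3·y_wheel time + 1·y_clay = 25.
→ y_wheel time = 7 and y_clay = 4.
vases enters the basis when its profit ≥ yᵀa₃ = 7·4 + 4·4 = 44.

44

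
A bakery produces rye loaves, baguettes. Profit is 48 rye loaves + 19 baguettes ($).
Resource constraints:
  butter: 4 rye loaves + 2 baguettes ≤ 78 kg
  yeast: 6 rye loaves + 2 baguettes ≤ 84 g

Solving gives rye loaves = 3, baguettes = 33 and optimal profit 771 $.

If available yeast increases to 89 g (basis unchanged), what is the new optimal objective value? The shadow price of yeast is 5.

796

Δb = 5, so new z* = 771 + (5)·(5) = 771 + 25 = 796.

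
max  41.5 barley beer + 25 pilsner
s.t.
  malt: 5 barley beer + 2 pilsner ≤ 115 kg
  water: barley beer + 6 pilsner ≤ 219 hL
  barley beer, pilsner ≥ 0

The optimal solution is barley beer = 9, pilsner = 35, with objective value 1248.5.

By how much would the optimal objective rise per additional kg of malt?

At the optimum: malt uses 115 of 115 (binding); water uses 219 of 219 (binding).
The binding rows give the dual system: 5·y_malt + 1·y_water = 41.5 and 2·y_malt + 6·y_water = 25.
This yields shadow prices y_malt = 8, y_water = 1.5.
Shadow price of malt = 8.

8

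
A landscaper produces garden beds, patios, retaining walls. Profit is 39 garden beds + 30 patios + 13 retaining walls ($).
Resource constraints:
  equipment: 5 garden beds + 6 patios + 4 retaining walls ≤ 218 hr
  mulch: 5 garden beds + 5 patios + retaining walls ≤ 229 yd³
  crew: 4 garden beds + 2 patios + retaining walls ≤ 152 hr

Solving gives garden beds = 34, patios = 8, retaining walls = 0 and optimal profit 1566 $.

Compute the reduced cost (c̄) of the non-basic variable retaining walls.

-5

Check each constraint at x*: equipment 218/218 (tight); mulch 210/229 (slack 19); crew 152/152 (tight).
Since mulch is not tight, its dual is 0.
The binding rows give the dual system: 5·y_equipment + 4·y_crew = 39 and 6·y_equipment + 2·y_crew = 30.
This yields shadow prices y_equipment = 3, y_crew = 6.
Reduced cost of retaining walls: c₃ − yᵀa₃ = 13 − (3·4 + 6·1) = 13 − 18 = -5.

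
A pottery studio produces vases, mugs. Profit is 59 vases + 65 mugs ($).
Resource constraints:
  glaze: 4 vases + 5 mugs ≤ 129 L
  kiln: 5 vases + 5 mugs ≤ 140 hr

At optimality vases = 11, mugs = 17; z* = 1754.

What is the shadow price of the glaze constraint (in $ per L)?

Both glaze and kiln are binding at x*.
From A_Bᵀ y = c: 4·y_glaze + 5·y_kiln = 59; 5·y_glaze + 5·y_kiln = 65.
Solving: y_glaze = 6, y_kiln = 7.
Shadow price of glaze = 6.

6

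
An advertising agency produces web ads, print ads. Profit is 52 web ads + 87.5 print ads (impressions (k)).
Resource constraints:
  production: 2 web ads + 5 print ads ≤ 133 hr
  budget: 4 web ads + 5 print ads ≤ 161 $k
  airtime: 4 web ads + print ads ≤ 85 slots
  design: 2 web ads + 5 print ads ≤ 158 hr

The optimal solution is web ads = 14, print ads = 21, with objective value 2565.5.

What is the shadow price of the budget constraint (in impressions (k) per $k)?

Check each constraint at x*: production 133/133 (tight); budget 161/161 (tight); airtime 77/85 (slack 8); design 133/158 (slack 25).
Slack constraints have shadow price 0 (complementary slackness).
From A_Bᵀ y = c: 2·y_production + 4·y_budget = 52; 5·y_production + 5·y_budget = 87.5.
Solving: y_production = 9, y_budget = 8.5.
Shadow price of budget = 8.5.

8.5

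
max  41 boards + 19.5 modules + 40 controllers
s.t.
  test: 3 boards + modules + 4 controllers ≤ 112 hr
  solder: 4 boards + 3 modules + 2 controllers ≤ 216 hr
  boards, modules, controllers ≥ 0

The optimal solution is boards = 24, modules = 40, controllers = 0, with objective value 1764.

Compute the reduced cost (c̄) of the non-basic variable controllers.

-3

At the optimum: test uses 112 of 112 (binding); solder uses 216 of 216 (binding).
The binding rows give the dual system: 3·y_test + 4·y_solder = 41 and 1·y_test + 3·y_solder = 19.5.
This yields shadow prices y_test = 9, y_solder = 3.5.
Reduced cost of controllers: c₃ − yᵀa₃ = 40 − (9·4 + 3.5·2) = 40 − 43 = -3.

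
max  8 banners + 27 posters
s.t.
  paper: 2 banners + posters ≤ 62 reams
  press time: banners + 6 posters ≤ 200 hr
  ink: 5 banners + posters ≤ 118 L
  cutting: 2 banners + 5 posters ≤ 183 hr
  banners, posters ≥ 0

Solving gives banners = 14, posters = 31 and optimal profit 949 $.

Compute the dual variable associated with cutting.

3

Binding: press time and cutting. Non-binding: paper (3 unused), ink (17 unused).
Since paper, ink are not tight, their duals are 0.
The binding rows give the dual system: 1·y_press time + 2·y_cutting = 8 and 6·y_press time + 5·y_cutting = 27.
Solving: y_press time = 2, y_cutting = 3.
Shadow price of cutting = 3.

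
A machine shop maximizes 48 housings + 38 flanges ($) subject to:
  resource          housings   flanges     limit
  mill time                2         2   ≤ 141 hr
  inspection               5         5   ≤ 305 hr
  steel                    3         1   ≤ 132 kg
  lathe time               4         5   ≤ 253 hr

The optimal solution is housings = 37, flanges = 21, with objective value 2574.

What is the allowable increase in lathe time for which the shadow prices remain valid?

Binding constraints: steel, lathe time. The basis is B = [[3,1],[4,5]] with det 11.
Per unit increase in lathe time, x* moves by d = (-0.0909, 0.2727).
The basis stays optimal until inspection becomes binding; allowable increase = 16.5 hr.

16.5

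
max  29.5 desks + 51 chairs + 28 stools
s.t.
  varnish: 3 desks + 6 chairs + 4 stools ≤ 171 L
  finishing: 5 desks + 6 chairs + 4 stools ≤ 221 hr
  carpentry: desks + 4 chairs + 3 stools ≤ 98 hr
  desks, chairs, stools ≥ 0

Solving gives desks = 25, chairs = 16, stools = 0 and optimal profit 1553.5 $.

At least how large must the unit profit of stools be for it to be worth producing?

At the optimum: varnish uses 171 of 171 (binding); finishing uses 221 of 221 (binding); carpentry uses 89 of 98 (slack = 9).
Slack constraints have shadow price 0 (complementary slackness).
Dual feasibility on the basic columns requires 3·y_varnish + 5·y_finishing = 29.5, 6·y_varnish + 6·y_finishing = 51.
Solving: y_varnish = 6.5, y_finishing = 2.
stools enters the basis when its profit ≥ yᵀa₃ = 6.5·4 + 2·4 = 34.

34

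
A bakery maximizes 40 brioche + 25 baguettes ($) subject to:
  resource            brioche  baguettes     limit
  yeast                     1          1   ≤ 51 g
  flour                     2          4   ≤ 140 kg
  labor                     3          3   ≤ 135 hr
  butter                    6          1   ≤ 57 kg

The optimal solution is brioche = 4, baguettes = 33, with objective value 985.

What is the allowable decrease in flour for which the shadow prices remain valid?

Binding constraints: flour, butter. The basis is B = [[2,4],[6,1]] with det -22.
Per unit decrease in flour, x* moves by d = (0.0455, -0.2727).
The basis stays optimal until baguettes reaches 0; allowable decrease = 121 kg.

121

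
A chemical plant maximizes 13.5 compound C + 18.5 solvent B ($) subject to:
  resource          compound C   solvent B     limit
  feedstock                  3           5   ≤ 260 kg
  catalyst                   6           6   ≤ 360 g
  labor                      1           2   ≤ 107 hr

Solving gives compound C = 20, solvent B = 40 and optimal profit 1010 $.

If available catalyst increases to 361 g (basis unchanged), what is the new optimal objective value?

1011

At the optimum: feedstock uses 260 of 260 (binding); catalyst uses 360 of 360 (binding); labor uses 100 of 107 (slack = 7).
Slack constraints have shadow price 0 (complementary slackness).
Dual feasibility on the basic columns requires 3·y_feedstock + 6·y_catalyst = 13.5, 5·y_feedstock + 6·y_catalyst = 18.5.
→ y_feedstock = 2.5 and y_catalyst = 1.
Δz = y_catalyst·Δb = 1 × (1) = 1, so new z* = 1010 + 1 = 1011.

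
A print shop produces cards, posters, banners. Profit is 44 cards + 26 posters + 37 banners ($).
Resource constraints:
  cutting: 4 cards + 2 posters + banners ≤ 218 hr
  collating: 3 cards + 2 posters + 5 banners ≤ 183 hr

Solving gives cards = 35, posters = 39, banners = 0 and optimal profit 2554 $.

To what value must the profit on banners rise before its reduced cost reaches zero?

45

At the optimum: cutting uses 218 of 218 (binding); collating uses 183 of 183 (binding).
Dual feasibility on the basic columns requires 4·y_cutting + 3·y_collating = 44, 2·y_cutting + 2·y_collating = 26.
→ y_cutting = 5 and y_collating = 8.
banners enters the basis when its profit ≥ yᵀa₃ = 5·1 + 8·5 = 45.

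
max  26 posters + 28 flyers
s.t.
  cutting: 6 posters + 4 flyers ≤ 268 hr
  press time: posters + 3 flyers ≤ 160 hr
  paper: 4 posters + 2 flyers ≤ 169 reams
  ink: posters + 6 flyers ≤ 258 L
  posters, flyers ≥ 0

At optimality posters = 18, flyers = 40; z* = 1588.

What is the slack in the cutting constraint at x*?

0

cutting used = 6·18 + 4·40 = 268; slack = 268 − 268 = 0.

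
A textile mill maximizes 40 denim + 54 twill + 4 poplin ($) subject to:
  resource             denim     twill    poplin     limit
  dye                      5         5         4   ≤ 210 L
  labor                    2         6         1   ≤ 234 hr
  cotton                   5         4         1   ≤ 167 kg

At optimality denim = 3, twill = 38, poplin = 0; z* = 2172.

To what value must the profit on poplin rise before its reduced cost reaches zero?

11

At the optimum: dye uses 205 of 210 (slack = 5); labor uses 234 of 234 (binding); cotton uses 167 of 167 (binding).
Since dye is not tight, its dual is 0.
Dual feasibility on the basic columns requires 2·y_labor + 5·y_cotton = 40, 6·y_labor + 4·y_cotton = 54.
→ y_labor = 5 and y_cotton = 6.
poplin enters the basis when its profit ≥ yᵀa₃ = 5·1 + 6·1 = 11.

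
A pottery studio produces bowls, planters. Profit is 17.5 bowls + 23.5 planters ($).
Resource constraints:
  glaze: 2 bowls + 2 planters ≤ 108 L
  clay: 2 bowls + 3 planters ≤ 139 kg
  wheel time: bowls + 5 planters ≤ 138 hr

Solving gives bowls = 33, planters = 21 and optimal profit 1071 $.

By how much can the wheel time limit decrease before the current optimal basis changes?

84

Binding constraints: glaze, wheel time. The basis is B = [[2,2],[1,5]] with det 8.
Per unit decrease in wheel time, x* moves by d = (0.25, -0.25).
The basis stays optimal until planters reaches 0; allowable decrease = 84 hr.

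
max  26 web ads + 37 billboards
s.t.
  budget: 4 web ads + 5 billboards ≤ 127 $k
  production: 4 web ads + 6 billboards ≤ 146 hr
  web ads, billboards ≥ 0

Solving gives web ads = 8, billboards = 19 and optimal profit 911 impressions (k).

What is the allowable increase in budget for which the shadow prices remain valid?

Binding constraints: budget, production. The basis is B = [[4,5],[4,6]] with det 4.
Per unit increase in budget, x* moves by d = (1.5, -1).
The basis stays optimal until billboards reaches 0; allowable increase = 19 $k.

19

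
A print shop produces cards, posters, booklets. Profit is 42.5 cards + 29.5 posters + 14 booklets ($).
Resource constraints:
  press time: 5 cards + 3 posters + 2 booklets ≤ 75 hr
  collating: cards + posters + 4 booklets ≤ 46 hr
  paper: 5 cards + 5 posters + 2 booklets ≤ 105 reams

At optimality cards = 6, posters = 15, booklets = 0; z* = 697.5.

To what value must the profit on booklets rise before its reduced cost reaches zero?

17

Check each constraint at x*: press time 75/75 (tight); collating 21/46 (slack 25); paper 105/105 (tight).
Slack constraints have shadow price 0 (complementary slackness).
The binding rows give the dual system: 5·y_press time + 5·y_paper = 42.5 and 3·y_press time + 5·y_paper = 29.5.
This yields shadow prices y_press time = 6.5, y_paper = 2.
booklets enters the basis when its profit ≥ yᵀa₃ = 6.5·2 + 2·2 = 17.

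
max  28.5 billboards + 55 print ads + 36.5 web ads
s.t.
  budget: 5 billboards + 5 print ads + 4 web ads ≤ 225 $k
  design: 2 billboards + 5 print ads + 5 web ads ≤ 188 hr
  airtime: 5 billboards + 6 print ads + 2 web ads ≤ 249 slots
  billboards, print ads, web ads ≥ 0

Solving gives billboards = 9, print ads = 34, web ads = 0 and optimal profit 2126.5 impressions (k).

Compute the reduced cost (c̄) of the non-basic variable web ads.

At the optimum: budget uses 215 of 225 (slack = 10); design uses 188 of 188 (binding); airtime uses 249 of 249 (binding).
Since budget is not tight, its dual is 0.
Dual feasibility on the basic columns requires 2·y_design + 5·y_airtime = 28.5, 5·y_design + 6·y_airtime = 55.
→ y_design = 8 and y_airtime = 2.5.
Reduced cost of web ads: c₃ − yᵀa₃ = 36.5 − (8·5 + 2.5·2) = 36.5 − 45 = -8.5.

-8.5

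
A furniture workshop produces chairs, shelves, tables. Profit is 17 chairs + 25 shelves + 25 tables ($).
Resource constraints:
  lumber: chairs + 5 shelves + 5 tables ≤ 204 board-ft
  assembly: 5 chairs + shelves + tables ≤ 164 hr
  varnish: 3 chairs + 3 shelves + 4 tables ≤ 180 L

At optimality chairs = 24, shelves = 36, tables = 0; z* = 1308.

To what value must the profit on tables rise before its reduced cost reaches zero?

Binding: lumber and varnish. Non-binding: assembly (8 unused).
By complementary slackness, y = 0 for the non-binding constraint.
The binding rows give the dual system: 1·y_lumber + 3·y_varnish = 17 and 5·y_lumber + 3·y_varnish = 25.
This yields shadow prices y_lumber = 2, y_varnish = 5.
tables enters the basis when its profit ≥ yᵀa₃ = 2·5 + 5·4 = 30.

30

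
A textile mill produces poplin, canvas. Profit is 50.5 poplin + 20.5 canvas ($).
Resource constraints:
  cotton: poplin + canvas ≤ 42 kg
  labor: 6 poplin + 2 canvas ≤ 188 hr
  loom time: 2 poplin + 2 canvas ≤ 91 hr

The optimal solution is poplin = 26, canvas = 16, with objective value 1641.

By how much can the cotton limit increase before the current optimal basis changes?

3.5

Binding constraints: cotton, labor. The basis is B = [[1,1],[6,2]] with det -4.
Per unit increase in cotton, x* moves by d = (-0.5, 1.5).
The basis stays optimal until loom time becomes binding; allowable increase = 3.5 kg.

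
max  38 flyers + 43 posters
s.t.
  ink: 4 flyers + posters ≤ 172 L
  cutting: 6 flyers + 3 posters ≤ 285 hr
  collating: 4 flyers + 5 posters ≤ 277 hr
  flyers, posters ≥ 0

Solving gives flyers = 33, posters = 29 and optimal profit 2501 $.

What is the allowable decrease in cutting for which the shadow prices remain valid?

118.8

Binding constraints: cutting, collating. The basis is B = [[6,3],[4,5]] with det 18.
Per unit decrease in cutting, x* moves by d = (-0.2778, 0.2222).
The basis stays optimal until flyers reaches 0; allowable decrease = 118.8 hr.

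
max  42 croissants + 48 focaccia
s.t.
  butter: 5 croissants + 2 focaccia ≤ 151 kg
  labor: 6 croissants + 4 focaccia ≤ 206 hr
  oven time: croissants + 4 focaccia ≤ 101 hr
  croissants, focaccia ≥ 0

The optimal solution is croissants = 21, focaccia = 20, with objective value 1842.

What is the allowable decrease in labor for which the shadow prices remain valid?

Binding constraints: labor, oven time. The basis is B = [[6,4],[1,4]] with det 20.
Per unit decrease in labor, x* moves by d = (-0.2, 0.05).
The basis stays optimal until croissants reaches 0; allowable decrease = 105 hr.

105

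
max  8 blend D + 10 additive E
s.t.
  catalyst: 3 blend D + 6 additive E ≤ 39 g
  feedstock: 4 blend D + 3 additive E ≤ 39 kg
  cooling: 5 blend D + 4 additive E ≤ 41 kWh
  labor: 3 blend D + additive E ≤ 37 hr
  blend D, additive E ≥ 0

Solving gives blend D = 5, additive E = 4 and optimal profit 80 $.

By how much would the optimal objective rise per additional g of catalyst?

At the optimum: catalyst uses 39 of 39 (binding); feedstock uses 32 of 39 (slack = 7); cooling uses 41 of 41 (binding); labor uses 19 of 37 (slack = 18).
Since feedstock, labor are not tight, their duals are 0.
The binding rows give the dual system: 3·y_catalyst + 5·y_cooling = 8 and 6·y_catalyst + 4·y_cooling = 10.
Solving: y_catalyst = 1, y_cooling = 1.
Shadow price of catalyst = 1.

1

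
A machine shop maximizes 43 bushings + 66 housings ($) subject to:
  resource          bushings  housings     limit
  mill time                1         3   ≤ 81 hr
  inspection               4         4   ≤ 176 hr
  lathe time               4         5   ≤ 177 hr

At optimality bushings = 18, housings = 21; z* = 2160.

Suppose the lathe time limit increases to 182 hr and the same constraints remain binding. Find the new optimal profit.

Binding: mill time and lathe time. Non-binding: inspection (20 unused).
Since inspection is not tight, its dual is 0.
The binding rows give the dual system: 1·y_mill time + 4·y_lathe time = 43 and 3·y_mill time + 5·y_lathe time = 66.
This yields shadow prices y_mill time = 7, y_lathe time = 9.
Δz = y_lathe time·Δb = 9 × (5) = 45, so new z* = 2160 + 45 = 2205.

2205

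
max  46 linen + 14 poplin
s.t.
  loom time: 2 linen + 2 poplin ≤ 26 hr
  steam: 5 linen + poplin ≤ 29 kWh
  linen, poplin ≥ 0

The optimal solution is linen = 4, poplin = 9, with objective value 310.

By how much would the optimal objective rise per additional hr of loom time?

Both loom time and steam are binding at x*.
The binding rows give the dual system: 2·y_loom time + 5·y_steam = 46 and 2·y_loom time + 1·y_steam = 14.
Solving: y_loom time = 3, y_steam = 8.
Shadow price of loom time = 3.

3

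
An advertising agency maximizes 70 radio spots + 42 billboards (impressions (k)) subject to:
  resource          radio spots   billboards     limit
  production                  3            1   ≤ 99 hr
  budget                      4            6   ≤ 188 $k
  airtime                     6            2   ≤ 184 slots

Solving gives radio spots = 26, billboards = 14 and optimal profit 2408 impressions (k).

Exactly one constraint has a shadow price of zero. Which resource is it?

production: 92/99 (slack 7)
budget: 188/188 (binding)
airtime: 184/184 (binding)
By complementary slackness, a constraint with positive slack has shadow price 0 → production.

production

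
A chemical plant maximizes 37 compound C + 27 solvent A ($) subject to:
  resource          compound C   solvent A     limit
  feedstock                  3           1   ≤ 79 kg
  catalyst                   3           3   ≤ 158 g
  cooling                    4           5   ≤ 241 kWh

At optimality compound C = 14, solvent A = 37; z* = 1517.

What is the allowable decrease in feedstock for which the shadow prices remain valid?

30.8

Binding constraints: feedstock, cooling. The basis is B = [[3,1],[4,5]] with det 11.
Per unit decrease in feedstock, x* moves by d = (-0.4545, 0.3636).
The basis stays optimal until compound C reaches 0; allowable decrease = 30.8 kg.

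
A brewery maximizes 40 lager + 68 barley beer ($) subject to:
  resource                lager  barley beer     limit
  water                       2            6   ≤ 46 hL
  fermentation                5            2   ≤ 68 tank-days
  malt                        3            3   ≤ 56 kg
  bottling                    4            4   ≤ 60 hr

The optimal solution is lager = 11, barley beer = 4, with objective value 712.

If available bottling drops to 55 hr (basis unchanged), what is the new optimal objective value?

At the optimum: water uses 46 of 46 (binding); fermentation uses 63 of 68 (slack = 5); malt uses 45 of 56 (slack = 11); bottling uses 60 of 60 (binding).
Slack constraints have shadow price 0 (complementary slackness).
From A_Bᵀ y = c: 2·y_water + 4·y_bottling = 40; 6·y_water + 4·y_bottling = 68.
Solving: y_water = 7, y_bottling = 6.5.
Δz = y_bottling·Δb = 6.5 × (-5) = -32.5, so new z* = 712 − 32.5 = 679.5.

679.5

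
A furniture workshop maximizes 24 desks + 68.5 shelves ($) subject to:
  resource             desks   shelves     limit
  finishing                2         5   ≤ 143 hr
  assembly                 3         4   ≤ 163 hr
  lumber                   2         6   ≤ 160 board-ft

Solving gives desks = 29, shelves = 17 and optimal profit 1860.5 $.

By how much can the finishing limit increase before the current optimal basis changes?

1.6

Binding constraints: finishing, lumber. The basis is B = [[2,5],[2,6]] with det 2.
Per unit increase in finishing, x* moves by d = (3, -1).
The basis stays optimal until assembly becomes binding; allowable increase = 1.6 hr.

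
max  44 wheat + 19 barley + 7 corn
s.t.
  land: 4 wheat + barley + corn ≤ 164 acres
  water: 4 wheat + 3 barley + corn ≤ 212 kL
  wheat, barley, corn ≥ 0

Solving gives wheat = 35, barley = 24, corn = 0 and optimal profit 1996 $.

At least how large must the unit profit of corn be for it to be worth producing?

11

At the optimum: land uses 164 of 164 (binding); water uses 212 of 212 (binding).
The binding rows give the dual system: 4·y_land + 4·y_water = 44 and 1·y_land + 3·y_water = 19.
This yields shadow prices y_land = 7, y_water = 4.
corn enters the basis when its profit ≥ yᵀa₃ = 7·1 + 4·1 = 11.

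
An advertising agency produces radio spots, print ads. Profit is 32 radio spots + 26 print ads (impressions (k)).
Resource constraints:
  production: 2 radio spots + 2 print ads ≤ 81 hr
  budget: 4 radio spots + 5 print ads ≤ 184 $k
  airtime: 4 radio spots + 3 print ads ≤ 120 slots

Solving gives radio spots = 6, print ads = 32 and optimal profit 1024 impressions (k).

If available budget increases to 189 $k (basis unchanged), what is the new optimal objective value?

At the optimum: production uses 76 of 81 (slack = 5); budget uses 184 of 184 (binding); airtime uses 120 of 120 (binding).
Slack constraints have shadow price 0 (complementary slackness).
Dual feasibility on the basic columns requires 4·y_budget + 4·y_airtime = 32, 5·y_budget + 3·y_airtime = 26.
→ y_budget = 1 and y_airtime = 7.
Δz = y_budget·Δb = 1 × (5) = 5, so new z* = 1024 + 5 = 1029.

1029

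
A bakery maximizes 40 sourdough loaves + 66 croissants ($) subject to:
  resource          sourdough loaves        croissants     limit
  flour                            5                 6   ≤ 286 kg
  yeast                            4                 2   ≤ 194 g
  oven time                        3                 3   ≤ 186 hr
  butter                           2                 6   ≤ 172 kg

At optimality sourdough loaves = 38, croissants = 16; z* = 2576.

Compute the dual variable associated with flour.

Check each constraint at x*: flour 286/286 (tight); yeast 184/194 (slack 10); oven time 162/186 (slack 24); butter 172/172 (tight).
By complementary slackness, y = 0 for the non-binding constraints.
Dual feasibility on the basic columns requires 5·y_flour + 2·y_butter = 40, 6·y_flour + 6·y_butter = 66.
→ y_flour = 6 and y_butter = 5.
Shadow price of flour = 6.

6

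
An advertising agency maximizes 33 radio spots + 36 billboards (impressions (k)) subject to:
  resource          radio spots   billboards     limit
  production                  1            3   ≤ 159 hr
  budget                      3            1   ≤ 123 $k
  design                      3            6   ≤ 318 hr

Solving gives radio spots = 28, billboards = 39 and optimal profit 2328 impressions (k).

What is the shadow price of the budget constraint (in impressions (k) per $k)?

6

Binding: budget and design. Non-binding: production (14 unused).
Since production is not tight, its dual is 0.
The binding rows give the dual system: 3·y_budget + 3·y_design = 33 and 1·y_budget + 6·y_design = 36.
→ y_budget = 6 and y_design = 5.
Shadow price of budget = 6.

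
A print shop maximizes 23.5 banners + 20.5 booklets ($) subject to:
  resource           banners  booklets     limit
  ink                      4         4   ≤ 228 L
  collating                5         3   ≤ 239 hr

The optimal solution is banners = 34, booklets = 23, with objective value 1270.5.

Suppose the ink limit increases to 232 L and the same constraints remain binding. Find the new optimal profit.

Check each constraint at x*: ink 228/228 (tight); collating 239/239 (tight).
From A_Bᵀ y = c: 4·y_ink + 5·y_collating = 23.5; 4·y_ink + 3·y_collating = 20.5.
This yields shadow prices y_ink = 4, y_collating = 1.5.
Δz = y_ink·Δb = 4 × (4) = 16, so new z* = 1270.5 + 16 = 1286.5.

1286.5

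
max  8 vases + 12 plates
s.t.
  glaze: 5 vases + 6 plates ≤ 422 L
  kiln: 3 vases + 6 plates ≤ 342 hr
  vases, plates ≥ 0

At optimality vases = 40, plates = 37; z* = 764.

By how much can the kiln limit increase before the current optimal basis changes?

Binding constraints: glaze, kiln. The basis is B = [[5,6],[3,6]] with det 12.
Per unit increase in kiln, x* moves by d = (-0.5, 0.4167).
The basis stays optimal until vases reaches 0; allowable increase = 80 hr.

80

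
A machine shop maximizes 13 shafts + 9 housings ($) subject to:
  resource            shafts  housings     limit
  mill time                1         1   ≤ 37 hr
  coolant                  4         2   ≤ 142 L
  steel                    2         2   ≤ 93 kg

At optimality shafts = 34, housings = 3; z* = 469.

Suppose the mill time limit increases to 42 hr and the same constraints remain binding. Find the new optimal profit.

Binding: mill time and coolant. Non-binding: steel (19 unused).
By complementary slackness, y = 0 for the non-binding constraint.
Dual feasibility on the basic columns requires 1·y_mill time + 4·y_coolant = 13, 1·y_mill time + 2·y_coolant = 9.
→ y_mill time = 5 and y_coolant = 2.
Δz = y_mill time·Δb = 5 × (5) = 25, so new z* = 469 + 25 = 494.

494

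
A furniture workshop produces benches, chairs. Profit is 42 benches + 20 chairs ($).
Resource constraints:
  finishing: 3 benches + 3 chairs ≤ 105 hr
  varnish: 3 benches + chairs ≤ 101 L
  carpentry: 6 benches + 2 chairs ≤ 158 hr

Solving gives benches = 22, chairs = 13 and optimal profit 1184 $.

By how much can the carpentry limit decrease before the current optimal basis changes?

88

Binding constraints: finishing, carpentry. The basis is B = [[3,3],[6,2]] with det -12.
Per unit decrease in carpentry, x* moves by d = (-0.25, 0.25).
The basis stays optimal until benches reaches 0; allowable decrease = 88 hr.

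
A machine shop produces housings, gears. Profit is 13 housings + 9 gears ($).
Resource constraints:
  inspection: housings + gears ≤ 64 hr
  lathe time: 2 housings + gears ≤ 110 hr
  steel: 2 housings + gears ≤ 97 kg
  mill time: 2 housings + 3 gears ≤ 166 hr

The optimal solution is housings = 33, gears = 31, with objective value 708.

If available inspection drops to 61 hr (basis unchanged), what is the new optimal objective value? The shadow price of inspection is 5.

Δb = -3, so new z* = 708 + (5)·(-3) = 708 − 15 = 693.

693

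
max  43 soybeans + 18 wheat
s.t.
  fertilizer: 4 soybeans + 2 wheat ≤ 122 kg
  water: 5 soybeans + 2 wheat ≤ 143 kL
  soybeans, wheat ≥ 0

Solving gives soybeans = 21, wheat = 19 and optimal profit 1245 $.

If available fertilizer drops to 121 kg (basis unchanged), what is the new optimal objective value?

1243

At the optimum: fertilizer uses 122 of 122 (binding); water uses 143 of 143 (binding).
The binding rows give the dual system: 4·y_fertilizer + 5·y_water = 43 and 2·y_fertilizer + 2·y_water = 18.
→ y_fertilizer = 2 and y_water = 7.
Δz = y_fertilizer·Δb = 2 × (-1) = -2, so new z* = 1245 − 2 = 1243.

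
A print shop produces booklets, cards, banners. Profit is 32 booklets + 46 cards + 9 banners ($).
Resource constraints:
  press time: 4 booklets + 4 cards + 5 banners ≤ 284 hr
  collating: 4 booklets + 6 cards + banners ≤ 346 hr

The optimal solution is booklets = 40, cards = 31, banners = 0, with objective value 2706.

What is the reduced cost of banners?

Both press time and collating are binding at x*.
From A_Bᵀ y = c: 4·y_press time + 4·y_collating = 32; 4·y_press time + 6·y_collating = 46.
This yields shadow prices y_press time = 1, y_collating = 7.
Reduced cost of banners: c₃ − yᵀa₃ = 9 − (1·5 + 7·1) = 9 − 12 = -3.

-3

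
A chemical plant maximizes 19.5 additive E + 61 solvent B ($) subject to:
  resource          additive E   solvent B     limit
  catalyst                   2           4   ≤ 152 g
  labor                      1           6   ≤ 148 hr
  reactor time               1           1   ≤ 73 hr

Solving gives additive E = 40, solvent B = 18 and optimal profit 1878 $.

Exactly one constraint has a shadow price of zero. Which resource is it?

reactor time

catalyst: 152/152 (binding)
labor: 148/148 (binding)
reactor time: 58/73 (slack 15)
By complementary slackness, a constraint with positive slack has shadow price 0 → reactor time.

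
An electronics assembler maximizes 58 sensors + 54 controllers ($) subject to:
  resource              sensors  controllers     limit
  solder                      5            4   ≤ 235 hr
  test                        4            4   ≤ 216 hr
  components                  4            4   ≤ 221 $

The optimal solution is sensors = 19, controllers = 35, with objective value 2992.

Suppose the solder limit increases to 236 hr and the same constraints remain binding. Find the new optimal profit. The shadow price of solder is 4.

Δb = 1, so new z* = 2992 + (4)·(1) = 2992 + 4 = 2996.

2996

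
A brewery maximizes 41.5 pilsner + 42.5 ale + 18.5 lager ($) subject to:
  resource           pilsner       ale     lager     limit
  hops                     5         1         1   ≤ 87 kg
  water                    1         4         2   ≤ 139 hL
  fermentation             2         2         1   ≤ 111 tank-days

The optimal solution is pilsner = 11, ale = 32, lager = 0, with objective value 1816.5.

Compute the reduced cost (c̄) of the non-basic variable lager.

-6

Binding: hops and water. Non-binding: fermentation (25 unused).
Since fermentation is not tight, its dual is 0.
From A_Bᵀ y = c: 5·y_hops + 1·y_water = 41.5; 1·y_hops + 4·y_water = 42.5.
→ y_hops = 6.5 and y_water = 9.
Reduced cost of lager: c₃ − yᵀa₃ = 18.5 − (6.5·1 + 9·2) = 18.5 − 24.5 = -6.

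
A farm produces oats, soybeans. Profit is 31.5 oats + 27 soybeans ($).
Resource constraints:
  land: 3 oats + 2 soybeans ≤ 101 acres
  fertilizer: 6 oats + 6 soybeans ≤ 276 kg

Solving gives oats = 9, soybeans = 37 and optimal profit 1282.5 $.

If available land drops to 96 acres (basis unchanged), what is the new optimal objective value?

Check each constraint at x*: land 101/101 (tight); fertilizer 276/276 (tight).
Dual feasibility on the basic columns requires 3·y_land + 6·y_fertilizer = 31.5, 2·y_land + 6·y_fertilizer = 27.
→ y_land = 4.5 and y_fertilizer = 3.
Δz = y_land·Δb = 4.5 × (-5) = -22.5, so new z* = 1282.5 − 22.5 = 1260.

1260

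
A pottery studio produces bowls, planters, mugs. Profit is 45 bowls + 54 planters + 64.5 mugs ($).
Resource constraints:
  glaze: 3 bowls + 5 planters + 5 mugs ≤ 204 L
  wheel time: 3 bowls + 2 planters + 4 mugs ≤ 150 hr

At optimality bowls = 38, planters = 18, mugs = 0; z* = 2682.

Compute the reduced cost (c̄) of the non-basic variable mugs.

Both glaze and wheel time are binding at x*.
Dual feasibility on the basic columns requires 3·y_glaze + 3·y_wheel time = 45, 5·y_glaze + 2·y_wheel time = 54.
→ y_glaze = 8 and y_wheel time = 7.
Reduced cost of mugs: c₃ − yᵀa₃ = 64.5 − (8·5 + 7·4) = 64.5 − 68 = -3.5.

-3.5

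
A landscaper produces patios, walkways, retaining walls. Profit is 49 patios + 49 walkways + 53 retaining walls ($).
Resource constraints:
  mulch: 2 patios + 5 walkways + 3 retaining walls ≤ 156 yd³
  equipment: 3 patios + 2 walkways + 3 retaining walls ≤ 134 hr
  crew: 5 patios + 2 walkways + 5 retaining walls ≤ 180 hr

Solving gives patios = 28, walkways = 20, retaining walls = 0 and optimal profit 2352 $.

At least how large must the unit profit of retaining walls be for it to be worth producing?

56

At the optimum: mulch uses 156 of 156 (binding); equipment uses 124 of 134 (slack = 10); crew uses 180 of 180 (binding).
Since equipment is not tight, its dual is 0.
Dual feasibility on the basic columns requires 2·y_mulch + 5·y_crew = 49, 5·y_mulch + 2·y_crew = 49.
This yields shadow prices y_mulch = 7, y_crew = 7.
retaining walls enters the basis when its profit ≥ yᵀa₃ = 7·3 + 7·5 = 56.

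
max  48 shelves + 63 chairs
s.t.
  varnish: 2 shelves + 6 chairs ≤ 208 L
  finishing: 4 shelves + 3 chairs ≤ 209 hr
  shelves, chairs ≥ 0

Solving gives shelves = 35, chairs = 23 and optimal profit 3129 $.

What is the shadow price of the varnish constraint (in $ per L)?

6

At the optimum: varnish uses 208 of 208 (binding); finishing uses 209 of 209 (binding).
The binding rows give the dual system: 2·y_varnish + 4·y_finishing = 48 and 6·y_varnish + 3·y_finishing = 63.
This yields shadow prices y_varnish = 6, y_finishing = 9.
Shadow price of varnish = 6.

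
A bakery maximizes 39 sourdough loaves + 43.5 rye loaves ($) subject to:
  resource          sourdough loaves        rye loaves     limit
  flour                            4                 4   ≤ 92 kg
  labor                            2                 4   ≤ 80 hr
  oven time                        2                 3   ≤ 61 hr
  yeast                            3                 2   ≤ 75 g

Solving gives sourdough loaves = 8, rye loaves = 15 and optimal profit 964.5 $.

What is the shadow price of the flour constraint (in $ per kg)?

7.5

Check each constraint at x*: flour 92/92 (tight); labor 76/80 (slack 4); oven time 61/61 (tight); yeast 54/75 (slack 21).
Since labor, yeast are not tight, their duals are 0.
From A_Bᵀ y = c: 4·y_flour + 2·y_oven time = 39; 4·y_flour + 3·y_oven time = 43.5.
This yields shadow prices y_flour = 7.5, y_oven time = 4.5.
Shadow price of flour = 7.5.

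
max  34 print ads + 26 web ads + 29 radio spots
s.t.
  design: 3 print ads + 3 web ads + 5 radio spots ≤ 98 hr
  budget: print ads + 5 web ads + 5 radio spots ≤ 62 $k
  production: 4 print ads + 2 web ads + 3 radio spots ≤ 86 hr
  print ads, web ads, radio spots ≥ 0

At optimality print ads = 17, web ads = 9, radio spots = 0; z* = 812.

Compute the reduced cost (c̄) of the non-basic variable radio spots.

Binding: budget and production. Non-binding: design (20 unused).
Since design is not tight, its dual is 0.
The binding rows give the dual system: 1·y_budget + 4·y_production = 34 and 5·y_budget + 2·y_production = 26.
→ y_budget = 2 and y_production = 8.
Reduced cost of radio spots: c₃ − yᵀa₃ = 29 − (2·5 + 8·3) = 29 − 34 = -5.

-5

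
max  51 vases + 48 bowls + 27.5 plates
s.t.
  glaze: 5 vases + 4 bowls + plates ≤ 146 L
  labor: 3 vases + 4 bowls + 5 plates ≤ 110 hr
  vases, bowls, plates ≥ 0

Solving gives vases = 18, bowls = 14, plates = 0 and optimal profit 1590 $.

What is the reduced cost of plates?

Both glaze and labor are binding at x*.
From A_Bᵀ y = c: 5·y_glaze + 3·y_labor = 51; 4·y_glaze + 4·y_labor = 48.
Solving: y_glaze = 7.5, y_labor = 4.5.
Reduced cost of plates: c₃ − yᵀa₃ = 27.5 − (7.5·1 + 4.5·5) = 27.5 − 30 = -2.5.

-2.5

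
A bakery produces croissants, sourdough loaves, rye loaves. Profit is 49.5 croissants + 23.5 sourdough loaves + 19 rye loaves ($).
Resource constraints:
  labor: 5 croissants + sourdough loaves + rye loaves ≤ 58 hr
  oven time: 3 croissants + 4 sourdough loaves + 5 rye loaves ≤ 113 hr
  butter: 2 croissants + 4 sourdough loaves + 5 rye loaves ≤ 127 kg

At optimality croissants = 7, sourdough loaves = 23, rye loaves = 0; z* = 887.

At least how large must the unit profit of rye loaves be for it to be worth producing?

Binding: labor and oven time. Non-binding: butter (21 unused).
Slack constraints have shadow price 0 (complementary slackness).
From A_Bᵀ y = c: 5·y_labor + 3·y_oven time = 49.5; 1·y_labor + 4·y_oven time = 23.5.
→ y_labor = 7.5 and y_oven time = 4.
rye loaves enters the basis when its profit ≥ yᵀa₃ = 7.5·1 + 4·5 = 27.5.

27.5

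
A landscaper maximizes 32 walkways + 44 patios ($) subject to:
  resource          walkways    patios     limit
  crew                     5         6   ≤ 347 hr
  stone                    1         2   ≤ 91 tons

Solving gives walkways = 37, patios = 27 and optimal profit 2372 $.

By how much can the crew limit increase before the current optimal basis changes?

108

Binding constraints: crew, stone. The basis is B = [[5,6],[1,2]] with det 4.
Per unit increase in crew, x* moves by d = (0.5, -0.25).
The basis stays optimal until patios reaches 0; allowable increase = 108 hr.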